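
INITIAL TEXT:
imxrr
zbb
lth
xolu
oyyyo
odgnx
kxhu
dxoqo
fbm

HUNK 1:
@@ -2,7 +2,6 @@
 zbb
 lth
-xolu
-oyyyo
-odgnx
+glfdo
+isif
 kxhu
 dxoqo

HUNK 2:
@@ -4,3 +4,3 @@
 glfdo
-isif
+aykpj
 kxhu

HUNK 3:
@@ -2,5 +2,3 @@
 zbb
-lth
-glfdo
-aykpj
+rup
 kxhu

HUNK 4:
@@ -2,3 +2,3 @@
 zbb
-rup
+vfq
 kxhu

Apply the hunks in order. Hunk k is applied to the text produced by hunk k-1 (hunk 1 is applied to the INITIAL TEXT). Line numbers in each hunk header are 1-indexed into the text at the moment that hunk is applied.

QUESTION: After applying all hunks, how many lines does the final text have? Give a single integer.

Hunk 1: at line 2 remove [xolu,oyyyo,odgnx] add [glfdo,isif] -> 8 lines: imxrr zbb lth glfdo isif kxhu dxoqo fbm
Hunk 2: at line 4 remove [isif] add [aykpj] -> 8 lines: imxrr zbb lth glfdo aykpj kxhu dxoqo fbm
Hunk 3: at line 2 remove [lth,glfdo,aykpj] add [rup] -> 6 lines: imxrr zbb rup kxhu dxoqo fbm
Hunk 4: at line 2 remove [rup] add [vfq] -> 6 lines: imxrr zbb vfq kxhu dxoqo fbm
Final line count: 6

Answer: 6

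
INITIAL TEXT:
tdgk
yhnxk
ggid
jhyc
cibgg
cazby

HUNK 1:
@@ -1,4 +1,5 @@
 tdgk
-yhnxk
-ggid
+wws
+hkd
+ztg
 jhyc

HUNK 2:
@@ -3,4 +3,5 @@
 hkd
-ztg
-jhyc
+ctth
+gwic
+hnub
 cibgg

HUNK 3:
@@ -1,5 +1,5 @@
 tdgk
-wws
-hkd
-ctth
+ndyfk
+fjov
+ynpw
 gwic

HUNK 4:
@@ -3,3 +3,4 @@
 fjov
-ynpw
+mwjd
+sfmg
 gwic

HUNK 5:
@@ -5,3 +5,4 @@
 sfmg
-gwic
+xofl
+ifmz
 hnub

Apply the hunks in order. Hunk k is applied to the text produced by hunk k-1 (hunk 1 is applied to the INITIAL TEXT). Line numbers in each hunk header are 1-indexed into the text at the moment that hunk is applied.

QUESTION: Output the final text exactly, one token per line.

Answer: tdgk
ndyfk
fjov
mwjd
sfmg
xofl
ifmz
hnub
cibgg
cazby

Derivation:
Hunk 1: at line 1 remove [yhnxk,ggid] add [wws,hkd,ztg] -> 7 lines: tdgk wws hkd ztg jhyc cibgg cazby
Hunk 2: at line 3 remove [ztg,jhyc] add [ctth,gwic,hnub] -> 8 lines: tdgk wws hkd ctth gwic hnub cibgg cazby
Hunk 3: at line 1 remove [wws,hkd,ctth] add [ndyfk,fjov,ynpw] -> 8 lines: tdgk ndyfk fjov ynpw gwic hnub cibgg cazby
Hunk 4: at line 3 remove [ynpw] add [mwjd,sfmg] -> 9 lines: tdgk ndyfk fjov mwjd sfmg gwic hnub cibgg cazby
Hunk 5: at line 5 remove [gwic] add [xofl,ifmz] -> 10 lines: tdgk ndyfk fjov mwjd sfmg xofl ifmz hnub cibgg cazby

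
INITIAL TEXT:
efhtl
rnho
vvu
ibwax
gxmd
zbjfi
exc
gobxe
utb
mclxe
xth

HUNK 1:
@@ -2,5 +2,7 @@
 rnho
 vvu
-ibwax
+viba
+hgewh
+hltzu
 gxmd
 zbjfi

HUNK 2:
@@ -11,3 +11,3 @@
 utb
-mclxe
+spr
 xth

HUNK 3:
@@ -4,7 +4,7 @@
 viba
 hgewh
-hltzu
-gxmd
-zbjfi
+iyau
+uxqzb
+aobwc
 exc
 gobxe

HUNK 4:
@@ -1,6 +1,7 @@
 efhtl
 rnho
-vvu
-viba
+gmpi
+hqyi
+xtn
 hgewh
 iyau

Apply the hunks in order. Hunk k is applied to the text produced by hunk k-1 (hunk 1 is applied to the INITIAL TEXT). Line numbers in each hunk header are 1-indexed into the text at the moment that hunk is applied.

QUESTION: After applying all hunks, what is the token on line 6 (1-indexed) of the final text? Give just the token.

Answer: hgewh

Derivation:
Hunk 1: at line 2 remove [ibwax] add [viba,hgewh,hltzu] -> 13 lines: efhtl rnho vvu viba hgewh hltzu gxmd zbjfi exc gobxe utb mclxe xth
Hunk 2: at line 11 remove [mclxe] add [spr] -> 13 lines: efhtl rnho vvu viba hgewh hltzu gxmd zbjfi exc gobxe utb spr xth
Hunk 3: at line 4 remove [hltzu,gxmd,zbjfi] add [iyau,uxqzb,aobwc] -> 13 lines: efhtl rnho vvu viba hgewh iyau uxqzb aobwc exc gobxe utb spr xth
Hunk 4: at line 1 remove [vvu,viba] add [gmpi,hqyi,xtn] -> 14 lines: efhtl rnho gmpi hqyi xtn hgewh iyau uxqzb aobwc exc gobxe utb spr xth
Final line 6: hgewh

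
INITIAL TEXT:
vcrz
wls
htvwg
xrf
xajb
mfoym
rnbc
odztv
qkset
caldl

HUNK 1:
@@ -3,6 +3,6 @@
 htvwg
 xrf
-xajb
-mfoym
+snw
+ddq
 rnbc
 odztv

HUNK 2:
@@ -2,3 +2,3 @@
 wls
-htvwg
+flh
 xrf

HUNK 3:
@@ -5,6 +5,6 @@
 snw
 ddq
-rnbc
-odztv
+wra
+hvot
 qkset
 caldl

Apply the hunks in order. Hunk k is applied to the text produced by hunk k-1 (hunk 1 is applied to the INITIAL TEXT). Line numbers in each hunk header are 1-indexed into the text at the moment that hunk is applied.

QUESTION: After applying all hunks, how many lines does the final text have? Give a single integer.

Answer: 10

Derivation:
Hunk 1: at line 3 remove [xajb,mfoym] add [snw,ddq] -> 10 lines: vcrz wls htvwg xrf snw ddq rnbc odztv qkset caldl
Hunk 2: at line 2 remove [htvwg] add [flh] -> 10 lines: vcrz wls flh xrf snw ddq rnbc odztv qkset caldl
Hunk 3: at line 5 remove [rnbc,odztv] add [wra,hvot] -> 10 lines: vcrz wls flh xrf snw ddq wra hvot qkset caldl
Final line count: 10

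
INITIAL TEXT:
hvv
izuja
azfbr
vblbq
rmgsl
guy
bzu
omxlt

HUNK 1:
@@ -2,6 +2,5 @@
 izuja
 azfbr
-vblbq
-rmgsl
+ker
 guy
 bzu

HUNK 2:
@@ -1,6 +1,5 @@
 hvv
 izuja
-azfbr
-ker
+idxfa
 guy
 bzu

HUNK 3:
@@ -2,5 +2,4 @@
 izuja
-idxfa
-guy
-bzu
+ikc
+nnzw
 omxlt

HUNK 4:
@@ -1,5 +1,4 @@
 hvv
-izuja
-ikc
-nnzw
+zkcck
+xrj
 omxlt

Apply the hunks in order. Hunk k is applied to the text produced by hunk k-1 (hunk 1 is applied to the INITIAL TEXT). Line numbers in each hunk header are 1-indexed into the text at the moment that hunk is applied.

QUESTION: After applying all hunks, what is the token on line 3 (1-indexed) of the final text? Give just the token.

Hunk 1: at line 2 remove [vblbq,rmgsl] add [ker] -> 7 lines: hvv izuja azfbr ker guy bzu omxlt
Hunk 2: at line 1 remove [azfbr,ker] add [idxfa] -> 6 lines: hvv izuja idxfa guy bzu omxlt
Hunk 3: at line 2 remove [idxfa,guy,bzu] add [ikc,nnzw] -> 5 lines: hvv izuja ikc nnzw omxlt
Hunk 4: at line 1 remove [izuja,ikc,nnzw] add [zkcck,xrj] -> 4 lines: hvv zkcck xrj omxlt
Final line 3: xrj

Answer: xrj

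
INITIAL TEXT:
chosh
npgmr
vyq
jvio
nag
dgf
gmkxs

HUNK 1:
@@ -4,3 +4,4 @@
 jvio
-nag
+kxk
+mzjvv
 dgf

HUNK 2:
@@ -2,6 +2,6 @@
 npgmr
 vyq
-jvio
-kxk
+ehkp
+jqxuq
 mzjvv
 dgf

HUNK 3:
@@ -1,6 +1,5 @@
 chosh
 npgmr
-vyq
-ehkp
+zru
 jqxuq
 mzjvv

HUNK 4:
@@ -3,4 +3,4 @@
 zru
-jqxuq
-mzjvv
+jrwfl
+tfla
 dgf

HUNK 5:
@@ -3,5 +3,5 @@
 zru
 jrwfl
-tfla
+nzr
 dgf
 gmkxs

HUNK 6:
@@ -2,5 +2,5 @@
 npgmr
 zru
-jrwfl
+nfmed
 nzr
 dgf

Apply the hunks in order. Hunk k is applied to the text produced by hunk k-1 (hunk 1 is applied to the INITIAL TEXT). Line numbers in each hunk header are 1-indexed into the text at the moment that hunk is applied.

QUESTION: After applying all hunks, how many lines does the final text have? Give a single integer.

Answer: 7

Derivation:
Hunk 1: at line 4 remove [nag] add [kxk,mzjvv] -> 8 lines: chosh npgmr vyq jvio kxk mzjvv dgf gmkxs
Hunk 2: at line 2 remove [jvio,kxk] add [ehkp,jqxuq] -> 8 lines: chosh npgmr vyq ehkp jqxuq mzjvv dgf gmkxs
Hunk 3: at line 1 remove [vyq,ehkp] add [zru] -> 7 lines: chosh npgmr zru jqxuq mzjvv dgf gmkxs
Hunk 4: at line 3 remove [jqxuq,mzjvv] add [jrwfl,tfla] -> 7 lines: chosh npgmr zru jrwfl tfla dgf gmkxs
Hunk 5: at line 3 remove [tfla] add [nzr] -> 7 lines: chosh npgmr zru jrwfl nzr dgf gmkxs
Hunk 6: at line 2 remove [jrwfl] add [nfmed] -> 7 lines: chosh npgmr zru nfmed nzr dgf gmkxs
Final line count: 7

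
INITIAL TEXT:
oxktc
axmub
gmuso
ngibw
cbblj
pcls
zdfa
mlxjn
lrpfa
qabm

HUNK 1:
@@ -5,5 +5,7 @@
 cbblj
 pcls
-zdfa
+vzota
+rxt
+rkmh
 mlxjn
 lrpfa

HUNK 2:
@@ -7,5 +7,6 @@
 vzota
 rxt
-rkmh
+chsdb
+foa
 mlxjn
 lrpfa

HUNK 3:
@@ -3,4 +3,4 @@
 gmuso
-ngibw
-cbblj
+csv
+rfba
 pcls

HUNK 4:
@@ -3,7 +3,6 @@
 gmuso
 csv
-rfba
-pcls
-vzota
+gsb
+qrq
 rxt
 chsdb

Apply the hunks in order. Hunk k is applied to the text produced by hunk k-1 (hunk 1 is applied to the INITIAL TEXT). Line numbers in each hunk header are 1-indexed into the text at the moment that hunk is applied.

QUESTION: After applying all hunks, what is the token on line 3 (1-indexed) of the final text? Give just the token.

Answer: gmuso

Derivation:
Hunk 1: at line 5 remove [zdfa] add [vzota,rxt,rkmh] -> 12 lines: oxktc axmub gmuso ngibw cbblj pcls vzota rxt rkmh mlxjn lrpfa qabm
Hunk 2: at line 7 remove [rkmh] add [chsdb,foa] -> 13 lines: oxktc axmub gmuso ngibw cbblj pcls vzota rxt chsdb foa mlxjn lrpfa qabm
Hunk 3: at line 3 remove [ngibw,cbblj] add [csv,rfba] -> 13 lines: oxktc axmub gmuso csv rfba pcls vzota rxt chsdb foa mlxjn lrpfa qabm
Hunk 4: at line 3 remove [rfba,pcls,vzota] add [gsb,qrq] -> 12 lines: oxktc axmub gmuso csv gsb qrq rxt chsdb foa mlxjn lrpfa qabm
Final line 3: gmuso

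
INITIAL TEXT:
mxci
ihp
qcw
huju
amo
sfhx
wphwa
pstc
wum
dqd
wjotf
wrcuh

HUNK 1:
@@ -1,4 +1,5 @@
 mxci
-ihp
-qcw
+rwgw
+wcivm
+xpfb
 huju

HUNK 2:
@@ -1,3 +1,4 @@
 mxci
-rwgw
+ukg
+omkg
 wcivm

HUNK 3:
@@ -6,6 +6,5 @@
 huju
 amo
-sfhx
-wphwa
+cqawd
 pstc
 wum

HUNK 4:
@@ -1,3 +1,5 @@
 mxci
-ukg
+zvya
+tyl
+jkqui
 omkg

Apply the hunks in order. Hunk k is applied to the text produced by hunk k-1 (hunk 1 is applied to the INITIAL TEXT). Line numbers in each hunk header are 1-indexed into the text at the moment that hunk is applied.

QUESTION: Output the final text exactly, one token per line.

Answer: mxci
zvya
tyl
jkqui
omkg
wcivm
xpfb
huju
amo
cqawd
pstc
wum
dqd
wjotf
wrcuh

Derivation:
Hunk 1: at line 1 remove [ihp,qcw] add [rwgw,wcivm,xpfb] -> 13 lines: mxci rwgw wcivm xpfb huju amo sfhx wphwa pstc wum dqd wjotf wrcuh
Hunk 2: at line 1 remove [rwgw] add [ukg,omkg] -> 14 lines: mxci ukg omkg wcivm xpfb huju amo sfhx wphwa pstc wum dqd wjotf wrcuh
Hunk 3: at line 6 remove [sfhx,wphwa] add [cqawd] -> 13 lines: mxci ukg omkg wcivm xpfb huju amo cqawd pstc wum dqd wjotf wrcuh
Hunk 4: at line 1 remove [ukg] add [zvya,tyl,jkqui] -> 15 lines: mxci zvya tyl jkqui omkg wcivm xpfb huju amo cqawd pstc wum dqd wjotf wrcuh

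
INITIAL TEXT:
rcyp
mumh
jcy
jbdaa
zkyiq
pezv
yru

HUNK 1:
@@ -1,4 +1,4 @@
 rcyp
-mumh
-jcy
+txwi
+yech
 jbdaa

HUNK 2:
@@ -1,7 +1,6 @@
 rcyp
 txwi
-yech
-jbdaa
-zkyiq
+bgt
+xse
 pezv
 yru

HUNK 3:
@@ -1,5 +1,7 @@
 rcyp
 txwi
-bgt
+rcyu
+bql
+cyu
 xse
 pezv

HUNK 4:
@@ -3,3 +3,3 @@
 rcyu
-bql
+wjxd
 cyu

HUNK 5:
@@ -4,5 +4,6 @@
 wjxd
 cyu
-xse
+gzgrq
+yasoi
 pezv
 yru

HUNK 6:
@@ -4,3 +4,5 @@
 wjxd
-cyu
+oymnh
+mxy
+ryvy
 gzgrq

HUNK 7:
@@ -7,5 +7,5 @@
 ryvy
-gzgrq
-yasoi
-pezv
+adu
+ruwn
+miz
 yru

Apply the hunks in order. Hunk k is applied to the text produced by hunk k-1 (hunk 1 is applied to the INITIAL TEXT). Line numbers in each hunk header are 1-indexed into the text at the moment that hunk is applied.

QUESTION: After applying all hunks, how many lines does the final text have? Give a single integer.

Hunk 1: at line 1 remove [mumh,jcy] add [txwi,yech] -> 7 lines: rcyp txwi yech jbdaa zkyiq pezv yru
Hunk 2: at line 1 remove [yech,jbdaa,zkyiq] add [bgt,xse] -> 6 lines: rcyp txwi bgt xse pezv yru
Hunk 3: at line 1 remove [bgt] add [rcyu,bql,cyu] -> 8 lines: rcyp txwi rcyu bql cyu xse pezv yru
Hunk 4: at line 3 remove [bql] add [wjxd] -> 8 lines: rcyp txwi rcyu wjxd cyu xse pezv yru
Hunk 5: at line 4 remove [xse] add [gzgrq,yasoi] -> 9 lines: rcyp txwi rcyu wjxd cyu gzgrq yasoi pezv yru
Hunk 6: at line 4 remove [cyu] add [oymnh,mxy,ryvy] -> 11 lines: rcyp txwi rcyu wjxd oymnh mxy ryvy gzgrq yasoi pezv yru
Hunk 7: at line 7 remove [gzgrq,yasoi,pezv] add [adu,ruwn,miz] -> 11 lines: rcyp txwi rcyu wjxd oymnh mxy ryvy adu ruwn miz yru
Final line count: 11

Answer: 11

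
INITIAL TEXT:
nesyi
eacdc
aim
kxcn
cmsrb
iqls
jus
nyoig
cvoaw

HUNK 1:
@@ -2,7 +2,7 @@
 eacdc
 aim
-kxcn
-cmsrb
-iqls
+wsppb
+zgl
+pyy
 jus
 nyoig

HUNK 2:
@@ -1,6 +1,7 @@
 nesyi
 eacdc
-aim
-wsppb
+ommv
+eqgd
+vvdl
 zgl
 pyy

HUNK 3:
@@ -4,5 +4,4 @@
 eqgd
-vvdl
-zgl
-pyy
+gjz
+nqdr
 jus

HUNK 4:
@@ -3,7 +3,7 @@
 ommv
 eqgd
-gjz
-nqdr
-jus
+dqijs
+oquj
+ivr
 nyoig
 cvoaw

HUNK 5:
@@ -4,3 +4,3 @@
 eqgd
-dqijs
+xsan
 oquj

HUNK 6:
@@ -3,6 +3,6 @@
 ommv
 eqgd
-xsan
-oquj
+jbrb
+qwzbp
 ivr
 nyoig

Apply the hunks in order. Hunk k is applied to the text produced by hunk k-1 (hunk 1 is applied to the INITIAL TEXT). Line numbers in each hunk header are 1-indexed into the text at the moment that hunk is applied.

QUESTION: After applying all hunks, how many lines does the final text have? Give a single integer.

Answer: 9

Derivation:
Hunk 1: at line 2 remove [kxcn,cmsrb,iqls] add [wsppb,zgl,pyy] -> 9 lines: nesyi eacdc aim wsppb zgl pyy jus nyoig cvoaw
Hunk 2: at line 1 remove [aim,wsppb] add [ommv,eqgd,vvdl] -> 10 lines: nesyi eacdc ommv eqgd vvdl zgl pyy jus nyoig cvoaw
Hunk 3: at line 4 remove [vvdl,zgl,pyy] add [gjz,nqdr] -> 9 lines: nesyi eacdc ommv eqgd gjz nqdr jus nyoig cvoaw
Hunk 4: at line 3 remove [gjz,nqdr,jus] add [dqijs,oquj,ivr] -> 9 lines: nesyi eacdc ommv eqgd dqijs oquj ivr nyoig cvoaw
Hunk 5: at line 4 remove [dqijs] add [xsan] -> 9 lines: nesyi eacdc ommv eqgd xsan oquj ivr nyoig cvoaw
Hunk 6: at line 3 remove [xsan,oquj] add [jbrb,qwzbp] -> 9 lines: nesyi eacdc ommv eqgd jbrb qwzbp ivr nyoig cvoaw
Final line count: 9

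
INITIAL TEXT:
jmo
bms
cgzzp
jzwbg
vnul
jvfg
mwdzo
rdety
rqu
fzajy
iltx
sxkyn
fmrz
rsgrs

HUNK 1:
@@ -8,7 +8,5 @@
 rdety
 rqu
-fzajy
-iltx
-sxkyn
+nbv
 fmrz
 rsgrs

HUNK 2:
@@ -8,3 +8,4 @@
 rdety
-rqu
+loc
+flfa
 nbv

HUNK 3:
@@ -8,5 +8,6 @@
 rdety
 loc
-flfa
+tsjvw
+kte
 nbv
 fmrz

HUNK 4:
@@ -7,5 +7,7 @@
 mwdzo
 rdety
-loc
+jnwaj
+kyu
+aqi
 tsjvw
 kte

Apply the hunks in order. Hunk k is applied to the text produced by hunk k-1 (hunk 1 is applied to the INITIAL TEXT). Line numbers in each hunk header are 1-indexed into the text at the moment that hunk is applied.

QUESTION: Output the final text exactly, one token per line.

Hunk 1: at line 8 remove [fzajy,iltx,sxkyn] add [nbv] -> 12 lines: jmo bms cgzzp jzwbg vnul jvfg mwdzo rdety rqu nbv fmrz rsgrs
Hunk 2: at line 8 remove [rqu] add [loc,flfa] -> 13 lines: jmo bms cgzzp jzwbg vnul jvfg mwdzo rdety loc flfa nbv fmrz rsgrs
Hunk 3: at line 8 remove [flfa] add [tsjvw,kte] -> 14 lines: jmo bms cgzzp jzwbg vnul jvfg mwdzo rdety loc tsjvw kte nbv fmrz rsgrs
Hunk 4: at line 7 remove [loc] add [jnwaj,kyu,aqi] -> 16 lines: jmo bms cgzzp jzwbg vnul jvfg mwdzo rdety jnwaj kyu aqi tsjvw kte nbv fmrz rsgrs

Answer: jmo
bms
cgzzp
jzwbg
vnul
jvfg
mwdzo
rdety
jnwaj
kyu
aqi
tsjvw
kte
nbv
fmrz
rsgrs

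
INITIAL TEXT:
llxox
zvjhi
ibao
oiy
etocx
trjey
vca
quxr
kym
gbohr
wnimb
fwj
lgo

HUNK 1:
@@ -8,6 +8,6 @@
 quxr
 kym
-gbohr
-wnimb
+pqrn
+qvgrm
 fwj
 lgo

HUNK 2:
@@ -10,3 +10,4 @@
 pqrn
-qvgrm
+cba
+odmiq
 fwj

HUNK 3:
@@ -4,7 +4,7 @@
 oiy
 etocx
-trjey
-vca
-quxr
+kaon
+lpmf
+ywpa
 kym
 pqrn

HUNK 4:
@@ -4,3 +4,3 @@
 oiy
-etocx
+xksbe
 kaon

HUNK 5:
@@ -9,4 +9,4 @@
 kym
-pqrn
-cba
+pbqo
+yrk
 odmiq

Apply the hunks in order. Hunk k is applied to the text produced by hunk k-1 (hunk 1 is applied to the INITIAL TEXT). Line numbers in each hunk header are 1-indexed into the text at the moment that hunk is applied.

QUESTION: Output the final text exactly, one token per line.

Hunk 1: at line 8 remove [gbohr,wnimb] add [pqrn,qvgrm] -> 13 lines: llxox zvjhi ibao oiy etocx trjey vca quxr kym pqrn qvgrm fwj lgo
Hunk 2: at line 10 remove [qvgrm] add [cba,odmiq] -> 14 lines: llxox zvjhi ibao oiy etocx trjey vca quxr kym pqrn cba odmiq fwj lgo
Hunk 3: at line 4 remove [trjey,vca,quxr] add [kaon,lpmf,ywpa] -> 14 lines: llxox zvjhi ibao oiy etocx kaon lpmf ywpa kym pqrn cba odmiq fwj lgo
Hunk 4: at line 4 remove [etocx] add [xksbe] -> 14 lines: llxox zvjhi ibao oiy xksbe kaon lpmf ywpa kym pqrn cba odmiq fwj lgo
Hunk 5: at line 9 remove [pqrn,cba] add [pbqo,yrk] -> 14 lines: llxox zvjhi ibao oiy xksbe kaon lpmf ywpa kym pbqo yrk odmiq fwj lgo

Answer: llxox
zvjhi
ibao
oiy
xksbe
kaon
lpmf
ywpa
kym
pbqo
yrk
odmiq
fwj
lgo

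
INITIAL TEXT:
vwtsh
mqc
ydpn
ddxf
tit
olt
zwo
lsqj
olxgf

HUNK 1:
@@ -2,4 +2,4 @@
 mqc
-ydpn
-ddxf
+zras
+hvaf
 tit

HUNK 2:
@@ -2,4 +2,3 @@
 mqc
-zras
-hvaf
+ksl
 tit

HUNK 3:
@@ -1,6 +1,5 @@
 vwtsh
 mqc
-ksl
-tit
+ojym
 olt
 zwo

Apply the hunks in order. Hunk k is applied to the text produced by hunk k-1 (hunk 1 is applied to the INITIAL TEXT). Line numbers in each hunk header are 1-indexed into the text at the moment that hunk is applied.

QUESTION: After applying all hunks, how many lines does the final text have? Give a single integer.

Hunk 1: at line 2 remove [ydpn,ddxf] add [zras,hvaf] -> 9 lines: vwtsh mqc zras hvaf tit olt zwo lsqj olxgf
Hunk 2: at line 2 remove [zras,hvaf] add [ksl] -> 8 lines: vwtsh mqc ksl tit olt zwo lsqj olxgf
Hunk 3: at line 1 remove [ksl,tit] add [ojym] -> 7 lines: vwtsh mqc ojym olt zwo lsqj olxgf
Final line count: 7

Answer: 7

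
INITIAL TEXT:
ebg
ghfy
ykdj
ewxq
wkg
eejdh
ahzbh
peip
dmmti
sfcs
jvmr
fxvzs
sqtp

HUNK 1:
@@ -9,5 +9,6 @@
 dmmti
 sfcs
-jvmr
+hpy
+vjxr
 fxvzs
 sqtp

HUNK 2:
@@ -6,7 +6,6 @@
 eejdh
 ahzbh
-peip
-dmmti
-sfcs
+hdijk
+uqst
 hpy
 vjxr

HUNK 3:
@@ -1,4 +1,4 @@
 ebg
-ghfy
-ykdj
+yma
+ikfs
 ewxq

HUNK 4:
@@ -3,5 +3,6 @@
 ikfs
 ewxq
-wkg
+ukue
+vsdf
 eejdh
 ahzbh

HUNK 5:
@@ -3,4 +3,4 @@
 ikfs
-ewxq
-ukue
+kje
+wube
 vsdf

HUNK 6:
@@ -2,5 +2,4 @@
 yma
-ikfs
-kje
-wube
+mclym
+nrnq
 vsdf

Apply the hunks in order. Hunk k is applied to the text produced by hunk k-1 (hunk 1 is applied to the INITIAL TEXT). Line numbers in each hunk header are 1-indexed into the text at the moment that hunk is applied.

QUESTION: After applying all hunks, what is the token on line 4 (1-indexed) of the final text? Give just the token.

Answer: nrnq

Derivation:
Hunk 1: at line 9 remove [jvmr] add [hpy,vjxr] -> 14 lines: ebg ghfy ykdj ewxq wkg eejdh ahzbh peip dmmti sfcs hpy vjxr fxvzs sqtp
Hunk 2: at line 6 remove [peip,dmmti,sfcs] add [hdijk,uqst] -> 13 lines: ebg ghfy ykdj ewxq wkg eejdh ahzbh hdijk uqst hpy vjxr fxvzs sqtp
Hunk 3: at line 1 remove [ghfy,ykdj] add [yma,ikfs] -> 13 lines: ebg yma ikfs ewxq wkg eejdh ahzbh hdijk uqst hpy vjxr fxvzs sqtp
Hunk 4: at line 3 remove [wkg] add [ukue,vsdf] -> 14 lines: ebg yma ikfs ewxq ukue vsdf eejdh ahzbh hdijk uqst hpy vjxr fxvzs sqtp
Hunk 5: at line 3 remove [ewxq,ukue] add [kje,wube] -> 14 lines: ebg yma ikfs kje wube vsdf eejdh ahzbh hdijk uqst hpy vjxr fxvzs sqtp
Hunk 6: at line 2 remove [ikfs,kje,wube] add [mclym,nrnq] -> 13 lines: ebg yma mclym nrnq vsdf eejdh ahzbh hdijk uqst hpy vjxr fxvzs sqtp
Final line 4: nrnq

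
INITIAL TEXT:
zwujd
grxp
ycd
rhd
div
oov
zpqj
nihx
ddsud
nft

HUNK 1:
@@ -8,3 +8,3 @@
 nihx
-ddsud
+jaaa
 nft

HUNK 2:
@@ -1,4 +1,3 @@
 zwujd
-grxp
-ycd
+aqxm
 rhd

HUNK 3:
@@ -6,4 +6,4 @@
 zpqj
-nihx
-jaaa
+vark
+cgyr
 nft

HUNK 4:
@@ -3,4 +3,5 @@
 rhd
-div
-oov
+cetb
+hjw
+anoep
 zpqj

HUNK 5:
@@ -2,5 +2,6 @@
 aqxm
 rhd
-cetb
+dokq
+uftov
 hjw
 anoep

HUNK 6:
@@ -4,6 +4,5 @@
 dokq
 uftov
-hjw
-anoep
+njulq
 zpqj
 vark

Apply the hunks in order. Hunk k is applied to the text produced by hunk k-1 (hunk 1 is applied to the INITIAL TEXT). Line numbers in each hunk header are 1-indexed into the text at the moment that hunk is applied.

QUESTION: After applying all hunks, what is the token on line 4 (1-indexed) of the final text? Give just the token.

Answer: dokq

Derivation:
Hunk 1: at line 8 remove [ddsud] add [jaaa] -> 10 lines: zwujd grxp ycd rhd div oov zpqj nihx jaaa nft
Hunk 2: at line 1 remove [grxp,ycd] add [aqxm] -> 9 lines: zwujd aqxm rhd div oov zpqj nihx jaaa nft
Hunk 3: at line 6 remove [nihx,jaaa] add [vark,cgyr] -> 9 lines: zwujd aqxm rhd div oov zpqj vark cgyr nft
Hunk 4: at line 3 remove [div,oov] add [cetb,hjw,anoep] -> 10 lines: zwujd aqxm rhd cetb hjw anoep zpqj vark cgyr nft
Hunk 5: at line 2 remove [cetb] add [dokq,uftov] -> 11 lines: zwujd aqxm rhd dokq uftov hjw anoep zpqj vark cgyr nft
Hunk 6: at line 4 remove [hjw,anoep] add [njulq] -> 10 lines: zwujd aqxm rhd dokq uftov njulq zpqj vark cgyr nft
Final line 4: dokq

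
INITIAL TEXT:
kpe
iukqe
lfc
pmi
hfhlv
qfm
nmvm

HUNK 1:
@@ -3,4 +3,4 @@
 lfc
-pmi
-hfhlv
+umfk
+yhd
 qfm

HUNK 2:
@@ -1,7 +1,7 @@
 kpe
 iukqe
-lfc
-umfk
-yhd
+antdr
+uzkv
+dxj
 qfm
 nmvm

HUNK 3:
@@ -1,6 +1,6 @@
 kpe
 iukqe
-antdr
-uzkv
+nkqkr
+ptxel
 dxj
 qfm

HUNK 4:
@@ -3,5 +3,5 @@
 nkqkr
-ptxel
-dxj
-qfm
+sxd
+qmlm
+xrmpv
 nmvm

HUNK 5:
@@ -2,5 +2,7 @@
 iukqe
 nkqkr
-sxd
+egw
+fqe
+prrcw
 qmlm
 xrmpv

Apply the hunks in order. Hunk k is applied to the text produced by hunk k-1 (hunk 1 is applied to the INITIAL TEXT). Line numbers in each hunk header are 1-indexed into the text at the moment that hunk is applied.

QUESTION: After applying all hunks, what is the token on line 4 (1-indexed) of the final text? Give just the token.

Answer: egw

Derivation:
Hunk 1: at line 3 remove [pmi,hfhlv] add [umfk,yhd] -> 7 lines: kpe iukqe lfc umfk yhd qfm nmvm
Hunk 2: at line 1 remove [lfc,umfk,yhd] add [antdr,uzkv,dxj] -> 7 lines: kpe iukqe antdr uzkv dxj qfm nmvm
Hunk 3: at line 1 remove [antdr,uzkv] add [nkqkr,ptxel] -> 7 lines: kpe iukqe nkqkr ptxel dxj qfm nmvm
Hunk 4: at line 3 remove [ptxel,dxj,qfm] add [sxd,qmlm,xrmpv] -> 7 lines: kpe iukqe nkqkr sxd qmlm xrmpv nmvm
Hunk 5: at line 2 remove [sxd] add [egw,fqe,prrcw] -> 9 lines: kpe iukqe nkqkr egw fqe prrcw qmlm xrmpv nmvm
Final line 4: egw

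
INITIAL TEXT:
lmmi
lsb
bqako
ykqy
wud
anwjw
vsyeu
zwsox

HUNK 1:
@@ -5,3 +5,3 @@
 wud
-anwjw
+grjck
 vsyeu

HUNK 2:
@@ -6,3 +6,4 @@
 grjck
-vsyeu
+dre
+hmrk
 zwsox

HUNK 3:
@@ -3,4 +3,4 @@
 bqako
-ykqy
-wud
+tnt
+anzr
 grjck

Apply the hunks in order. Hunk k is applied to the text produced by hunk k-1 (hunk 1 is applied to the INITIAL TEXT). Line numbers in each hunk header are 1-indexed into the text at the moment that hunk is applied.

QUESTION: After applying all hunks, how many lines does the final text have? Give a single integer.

Answer: 9

Derivation:
Hunk 1: at line 5 remove [anwjw] add [grjck] -> 8 lines: lmmi lsb bqako ykqy wud grjck vsyeu zwsox
Hunk 2: at line 6 remove [vsyeu] add [dre,hmrk] -> 9 lines: lmmi lsb bqako ykqy wud grjck dre hmrk zwsox
Hunk 3: at line 3 remove [ykqy,wud] add [tnt,anzr] -> 9 lines: lmmi lsb bqako tnt anzr grjck dre hmrk zwsox
Final line count: 9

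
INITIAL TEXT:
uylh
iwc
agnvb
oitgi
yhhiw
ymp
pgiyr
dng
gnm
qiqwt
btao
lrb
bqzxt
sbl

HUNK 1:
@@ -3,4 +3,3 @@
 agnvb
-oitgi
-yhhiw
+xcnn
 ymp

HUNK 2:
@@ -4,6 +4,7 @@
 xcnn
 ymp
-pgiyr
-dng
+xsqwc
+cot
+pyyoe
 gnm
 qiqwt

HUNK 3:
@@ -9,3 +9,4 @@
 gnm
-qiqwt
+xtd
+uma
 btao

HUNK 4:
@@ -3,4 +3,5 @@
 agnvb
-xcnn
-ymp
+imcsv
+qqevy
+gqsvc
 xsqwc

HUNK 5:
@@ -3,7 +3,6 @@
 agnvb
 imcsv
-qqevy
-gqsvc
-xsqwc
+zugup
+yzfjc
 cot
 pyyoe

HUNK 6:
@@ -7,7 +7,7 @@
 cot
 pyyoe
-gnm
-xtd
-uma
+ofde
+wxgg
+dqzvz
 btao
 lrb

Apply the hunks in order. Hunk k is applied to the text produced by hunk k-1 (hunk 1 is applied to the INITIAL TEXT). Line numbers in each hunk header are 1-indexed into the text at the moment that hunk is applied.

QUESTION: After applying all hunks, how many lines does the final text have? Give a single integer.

Hunk 1: at line 3 remove [oitgi,yhhiw] add [xcnn] -> 13 lines: uylh iwc agnvb xcnn ymp pgiyr dng gnm qiqwt btao lrb bqzxt sbl
Hunk 2: at line 4 remove [pgiyr,dng] add [xsqwc,cot,pyyoe] -> 14 lines: uylh iwc agnvb xcnn ymp xsqwc cot pyyoe gnm qiqwt btao lrb bqzxt sbl
Hunk 3: at line 9 remove [qiqwt] add [xtd,uma] -> 15 lines: uylh iwc agnvb xcnn ymp xsqwc cot pyyoe gnm xtd uma btao lrb bqzxt sbl
Hunk 4: at line 3 remove [xcnn,ymp] add [imcsv,qqevy,gqsvc] -> 16 lines: uylh iwc agnvb imcsv qqevy gqsvc xsqwc cot pyyoe gnm xtd uma btao lrb bqzxt sbl
Hunk 5: at line 3 remove [qqevy,gqsvc,xsqwc] add [zugup,yzfjc] -> 15 lines: uylh iwc agnvb imcsv zugup yzfjc cot pyyoe gnm xtd uma btao lrb bqzxt sbl
Hunk 6: at line 7 remove [gnm,xtd,uma] add [ofde,wxgg,dqzvz] -> 15 lines: uylh iwc agnvb imcsv zugup yzfjc cot pyyoe ofde wxgg dqzvz btao lrb bqzxt sbl
Final line count: 15

Answer: 15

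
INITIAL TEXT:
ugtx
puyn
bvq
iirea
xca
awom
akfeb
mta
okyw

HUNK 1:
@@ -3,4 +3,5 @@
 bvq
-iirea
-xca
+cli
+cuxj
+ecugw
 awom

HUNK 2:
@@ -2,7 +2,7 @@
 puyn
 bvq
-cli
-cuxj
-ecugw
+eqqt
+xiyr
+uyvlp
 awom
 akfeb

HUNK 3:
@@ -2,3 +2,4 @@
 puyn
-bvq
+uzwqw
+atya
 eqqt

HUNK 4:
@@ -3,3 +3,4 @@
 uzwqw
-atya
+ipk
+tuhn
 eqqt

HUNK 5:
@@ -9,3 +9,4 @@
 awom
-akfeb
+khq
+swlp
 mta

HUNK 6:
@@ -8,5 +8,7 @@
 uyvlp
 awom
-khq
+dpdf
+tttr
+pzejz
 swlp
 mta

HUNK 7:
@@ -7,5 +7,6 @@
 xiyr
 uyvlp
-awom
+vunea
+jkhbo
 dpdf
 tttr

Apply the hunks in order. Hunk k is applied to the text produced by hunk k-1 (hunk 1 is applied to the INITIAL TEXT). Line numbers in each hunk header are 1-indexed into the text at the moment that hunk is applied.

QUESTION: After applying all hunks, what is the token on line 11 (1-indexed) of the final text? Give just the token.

Hunk 1: at line 3 remove [iirea,xca] add [cli,cuxj,ecugw] -> 10 lines: ugtx puyn bvq cli cuxj ecugw awom akfeb mta okyw
Hunk 2: at line 2 remove [cli,cuxj,ecugw] add [eqqt,xiyr,uyvlp] -> 10 lines: ugtx puyn bvq eqqt xiyr uyvlp awom akfeb mta okyw
Hunk 3: at line 2 remove [bvq] add [uzwqw,atya] -> 11 lines: ugtx puyn uzwqw atya eqqt xiyr uyvlp awom akfeb mta okyw
Hunk 4: at line 3 remove [atya] add [ipk,tuhn] -> 12 lines: ugtx puyn uzwqw ipk tuhn eqqt xiyr uyvlp awom akfeb mta okyw
Hunk 5: at line 9 remove [akfeb] add [khq,swlp] -> 13 lines: ugtx puyn uzwqw ipk tuhn eqqt xiyr uyvlp awom khq swlp mta okyw
Hunk 6: at line 8 remove [khq] add [dpdf,tttr,pzejz] -> 15 lines: ugtx puyn uzwqw ipk tuhn eqqt xiyr uyvlp awom dpdf tttr pzejz swlp mta okyw
Hunk 7: at line 7 remove [awom] add [vunea,jkhbo] -> 16 lines: ugtx puyn uzwqw ipk tuhn eqqt xiyr uyvlp vunea jkhbo dpdf tttr pzejz swlp mta okyw
Final line 11: dpdf

Answer: dpdf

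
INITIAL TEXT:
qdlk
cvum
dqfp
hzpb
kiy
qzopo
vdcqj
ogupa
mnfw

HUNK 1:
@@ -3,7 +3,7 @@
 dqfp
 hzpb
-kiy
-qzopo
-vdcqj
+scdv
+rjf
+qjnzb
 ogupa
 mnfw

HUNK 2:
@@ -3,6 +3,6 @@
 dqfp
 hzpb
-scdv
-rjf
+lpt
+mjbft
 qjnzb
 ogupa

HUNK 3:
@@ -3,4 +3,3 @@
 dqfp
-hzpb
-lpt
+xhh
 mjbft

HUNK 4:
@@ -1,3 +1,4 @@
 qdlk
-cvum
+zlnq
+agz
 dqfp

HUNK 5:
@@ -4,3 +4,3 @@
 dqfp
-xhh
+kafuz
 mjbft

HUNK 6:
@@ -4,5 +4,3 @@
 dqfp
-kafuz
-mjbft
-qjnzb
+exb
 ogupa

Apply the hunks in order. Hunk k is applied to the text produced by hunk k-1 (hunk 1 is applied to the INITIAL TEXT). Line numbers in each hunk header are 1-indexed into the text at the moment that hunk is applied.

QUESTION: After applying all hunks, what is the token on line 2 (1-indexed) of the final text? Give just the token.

Hunk 1: at line 3 remove [kiy,qzopo,vdcqj] add [scdv,rjf,qjnzb] -> 9 lines: qdlk cvum dqfp hzpb scdv rjf qjnzb ogupa mnfw
Hunk 2: at line 3 remove [scdv,rjf] add [lpt,mjbft] -> 9 lines: qdlk cvum dqfp hzpb lpt mjbft qjnzb ogupa mnfw
Hunk 3: at line 3 remove [hzpb,lpt] add [xhh] -> 8 lines: qdlk cvum dqfp xhh mjbft qjnzb ogupa mnfw
Hunk 4: at line 1 remove [cvum] add [zlnq,agz] -> 9 lines: qdlk zlnq agz dqfp xhh mjbft qjnzb ogupa mnfw
Hunk 5: at line 4 remove [xhh] add [kafuz] -> 9 lines: qdlk zlnq agz dqfp kafuz mjbft qjnzb ogupa mnfw
Hunk 6: at line 4 remove [kafuz,mjbft,qjnzb] add [exb] -> 7 lines: qdlk zlnq agz dqfp exb ogupa mnfw
Final line 2: zlnq

Answer: zlnq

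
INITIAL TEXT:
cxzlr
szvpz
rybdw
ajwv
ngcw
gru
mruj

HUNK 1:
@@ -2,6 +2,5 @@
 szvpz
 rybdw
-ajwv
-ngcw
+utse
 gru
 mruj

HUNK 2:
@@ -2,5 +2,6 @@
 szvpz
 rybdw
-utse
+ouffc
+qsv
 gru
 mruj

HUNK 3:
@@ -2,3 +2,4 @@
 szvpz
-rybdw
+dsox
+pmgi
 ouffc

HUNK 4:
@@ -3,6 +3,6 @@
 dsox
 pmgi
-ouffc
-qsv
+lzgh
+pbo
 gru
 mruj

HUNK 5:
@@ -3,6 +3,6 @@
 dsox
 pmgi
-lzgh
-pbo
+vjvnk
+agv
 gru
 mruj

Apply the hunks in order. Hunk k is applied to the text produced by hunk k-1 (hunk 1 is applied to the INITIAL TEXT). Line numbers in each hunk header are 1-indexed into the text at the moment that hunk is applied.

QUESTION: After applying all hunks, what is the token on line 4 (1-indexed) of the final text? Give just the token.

Answer: pmgi

Derivation:
Hunk 1: at line 2 remove [ajwv,ngcw] add [utse] -> 6 lines: cxzlr szvpz rybdw utse gru mruj
Hunk 2: at line 2 remove [utse] add [ouffc,qsv] -> 7 lines: cxzlr szvpz rybdw ouffc qsv gru mruj
Hunk 3: at line 2 remove [rybdw] add [dsox,pmgi] -> 8 lines: cxzlr szvpz dsox pmgi ouffc qsv gru mruj
Hunk 4: at line 3 remove [ouffc,qsv] add [lzgh,pbo] -> 8 lines: cxzlr szvpz dsox pmgi lzgh pbo gru mruj
Hunk 5: at line 3 remove [lzgh,pbo] add [vjvnk,agv] -> 8 lines: cxzlr szvpz dsox pmgi vjvnk agv gru mruj
Final line 4: pmgi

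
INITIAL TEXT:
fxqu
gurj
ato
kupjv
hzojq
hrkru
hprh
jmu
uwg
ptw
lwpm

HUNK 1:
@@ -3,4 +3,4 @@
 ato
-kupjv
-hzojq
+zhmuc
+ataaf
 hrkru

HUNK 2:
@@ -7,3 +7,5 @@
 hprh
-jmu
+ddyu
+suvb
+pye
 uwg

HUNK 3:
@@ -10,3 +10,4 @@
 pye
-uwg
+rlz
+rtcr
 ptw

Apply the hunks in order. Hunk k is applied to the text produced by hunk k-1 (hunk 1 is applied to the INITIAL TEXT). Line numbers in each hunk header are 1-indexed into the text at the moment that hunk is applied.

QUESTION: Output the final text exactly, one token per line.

Hunk 1: at line 3 remove [kupjv,hzojq] add [zhmuc,ataaf] -> 11 lines: fxqu gurj ato zhmuc ataaf hrkru hprh jmu uwg ptw lwpm
Hunk 2: at line 7 remove [jmu] add [ddyu,suvb,pye] -> 13 lines: fxqu gurj ato zhmuc ataaf hrkru hprh ddyu suvb pye uwg ptw lwpm
Hunk 3: at line 10 remove [uwg] add [rlz,rtcr] -> 14 lines: fxqu gurj ato zhmuc ataaf hrkru hprh ddyu suvb pye rlz rtcr ptw lwpm

Answer: fxqu
gurj
ato
zhmuc
ataaf
hrkru
hprh
ddyu
suvb
pye
rlz
rtcr
ptw
lwpm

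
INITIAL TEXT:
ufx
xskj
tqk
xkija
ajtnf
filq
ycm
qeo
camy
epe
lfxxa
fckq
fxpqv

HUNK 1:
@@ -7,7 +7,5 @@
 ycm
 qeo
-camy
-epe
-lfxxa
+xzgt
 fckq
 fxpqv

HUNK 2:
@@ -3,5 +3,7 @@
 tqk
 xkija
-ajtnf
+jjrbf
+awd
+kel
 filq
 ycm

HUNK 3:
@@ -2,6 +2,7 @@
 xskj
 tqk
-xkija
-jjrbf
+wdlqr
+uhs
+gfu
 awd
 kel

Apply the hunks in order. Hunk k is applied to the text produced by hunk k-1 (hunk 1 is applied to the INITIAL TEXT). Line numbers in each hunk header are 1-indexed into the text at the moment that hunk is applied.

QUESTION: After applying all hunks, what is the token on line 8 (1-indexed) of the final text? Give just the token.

Answer: kel

Derivation:
Hunk 1: at line 7 remove [camy,epe,lfxxa] add [xzgt] -> 11 lines: ufx xskj tqk xkija ajtnf filq ycm qeo xzgt fckq fxpqv
Hunk 2: at line 3 remove [ajtnf] add [jjrbf,awd,kel] -> 13 lines: ufx xskj tqk xkija jjrbf awd kel filq ycm qeo xzgt fckq fxpqv
Hunk 3: at line 2 remove [xkija,jjrbf] add [wdlqr,uhs,gfu] -> 14 lines: ufx xskj tqk wdlqr uhs gfu awd kel filq ycm qeo xzgt fckq fxpqv
Final line 8: kel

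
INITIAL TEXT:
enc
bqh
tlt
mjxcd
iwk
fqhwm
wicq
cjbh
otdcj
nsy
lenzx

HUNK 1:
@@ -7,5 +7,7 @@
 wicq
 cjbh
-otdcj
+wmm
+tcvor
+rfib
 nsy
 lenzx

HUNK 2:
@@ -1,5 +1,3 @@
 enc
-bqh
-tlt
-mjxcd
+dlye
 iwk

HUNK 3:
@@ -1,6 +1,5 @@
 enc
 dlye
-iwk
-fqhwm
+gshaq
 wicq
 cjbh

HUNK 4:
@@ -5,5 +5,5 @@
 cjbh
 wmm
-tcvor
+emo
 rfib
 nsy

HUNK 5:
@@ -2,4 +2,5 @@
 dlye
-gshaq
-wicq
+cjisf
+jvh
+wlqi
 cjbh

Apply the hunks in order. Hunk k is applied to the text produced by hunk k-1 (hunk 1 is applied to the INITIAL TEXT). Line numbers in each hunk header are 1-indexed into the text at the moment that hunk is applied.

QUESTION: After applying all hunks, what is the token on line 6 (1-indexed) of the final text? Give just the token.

Hunk 1: at line 7 remove [otdcj] add [wmm,tcvor,rfib] -> 13 lines: enc bqh tlt mjxcd iwk fqhwm wicq cjbh wmm tcvor rfib nsy lenzx
Hunk 2: at line 1 remove [bqh,tlt,mjxcd] add [dlye] -> 11 lines: enc dlye iwk fqhwm wicq cjbh wmm tcvor rfib nsy lenzx
Hunk 3: at line 1 remove [iwk,fqhwm] add [gshaq] -> 10 lines: enc dlye gshaq wicq cjbh wmm tcvor rfib nsy lenzx
Hunk 4: at line 5 remove [tcvor] add [emo] -> 10 lines: enc dlye gshaq wicq cjbh wmm emo rfib nsy lenzx
Hunk 5: at line 2 remove [gshaq,wicq] add [cjisf,jvh,wlqi] -> 11 lines: enc dlye cjisf jvh wlqi cjbh wmm emo rfib nsy lenzx
Final line 6: cjbh

Answer: cjbh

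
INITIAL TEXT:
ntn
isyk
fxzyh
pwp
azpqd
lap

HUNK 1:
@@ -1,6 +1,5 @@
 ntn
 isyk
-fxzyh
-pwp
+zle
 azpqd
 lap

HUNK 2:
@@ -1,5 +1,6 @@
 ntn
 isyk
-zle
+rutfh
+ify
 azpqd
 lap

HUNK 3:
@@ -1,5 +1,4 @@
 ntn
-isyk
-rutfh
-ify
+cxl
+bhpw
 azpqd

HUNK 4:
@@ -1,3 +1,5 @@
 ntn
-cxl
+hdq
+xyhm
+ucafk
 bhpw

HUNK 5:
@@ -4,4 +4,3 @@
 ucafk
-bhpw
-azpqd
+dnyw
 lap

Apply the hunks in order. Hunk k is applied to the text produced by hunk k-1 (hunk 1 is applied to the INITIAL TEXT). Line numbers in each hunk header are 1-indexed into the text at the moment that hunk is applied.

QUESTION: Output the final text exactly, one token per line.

Answer: ntn
hdq
xyhm
ucafk
dnyw
lap

Derivation:
Hunk 1: at line 1 remove [fxzyh,pwp] add [zle] -> 5 lines: ntn isyk zle azpqd lap
Hunk 2: at line 1 remove [zle] add [rutfh,ify] -> 6 lines: ntn isyk rutfh ify azpqd lap
Hunk 3: at line 1 remove [isyk,rutfh,ify] add [cxl,bhpw] -> 5 lines: ntn cxl bhpw azpqd lap
Hunk 4: at line 1 remove [cxl] add [hdq,xyhm,ucafk] -> 7 lines: ntn hdq xyhm ucafk bhpw azpqd lap
Hunk 5: at line 4 remove [bhpw,azpqd] add [dnyw] -> 6 lines: ntn hdq xyhm ucafk dnyw lap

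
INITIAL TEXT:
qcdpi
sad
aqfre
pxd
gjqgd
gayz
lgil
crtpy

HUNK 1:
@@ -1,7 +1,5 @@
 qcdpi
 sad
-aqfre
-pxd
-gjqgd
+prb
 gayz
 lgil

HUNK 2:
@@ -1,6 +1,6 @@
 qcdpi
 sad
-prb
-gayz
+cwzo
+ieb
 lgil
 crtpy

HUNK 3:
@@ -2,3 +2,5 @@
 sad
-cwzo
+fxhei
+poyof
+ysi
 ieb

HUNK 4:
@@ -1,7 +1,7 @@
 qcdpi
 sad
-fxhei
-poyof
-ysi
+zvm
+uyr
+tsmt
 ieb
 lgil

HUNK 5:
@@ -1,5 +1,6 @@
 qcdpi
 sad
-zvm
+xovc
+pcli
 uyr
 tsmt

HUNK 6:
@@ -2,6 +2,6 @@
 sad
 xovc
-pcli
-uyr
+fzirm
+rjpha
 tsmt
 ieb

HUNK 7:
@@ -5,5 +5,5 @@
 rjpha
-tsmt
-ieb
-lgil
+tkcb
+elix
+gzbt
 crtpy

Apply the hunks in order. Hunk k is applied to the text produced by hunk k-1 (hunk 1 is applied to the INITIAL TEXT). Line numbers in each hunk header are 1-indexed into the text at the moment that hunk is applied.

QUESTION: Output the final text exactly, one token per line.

Hunk 1: at line 1 remove [aqfre,pxd,gjqgd] add [prb] -> 6 lines: qcdpi sad prb gayz lgil crtpy
Hunk 2: at line 1 remove [prb,gayz] add [cwzo,ieb] -> 6 lines: qcdpi sad cwzo ieb lgil crtpy
Hunk 3: at line 2 remove [cwzo] add [fxhei,poyof,ysi] -> 8 lines: qcdpi sad fxhei poyof ysi ieb lgil crtpy
Hunk 4: at line 1 remove [fxhei,poyof,ysi] add [zvm,uyr,tsmt] -> 8 lines: qcdpi sad zvm uyr tsmt ieb lgil crtpy
Hunk 5: at line 1 remove [zvm] add [xovc,pcli] -> 9 lines: qcdpi sad xovc pcli uyr tsmt ieb lgil crtpy
Hunk 6: at line 2 remove [pcli,uyr] add [fzirm,rjpha] -> 9 lines: qcdpi sad xovc fzirm rjpha tsmt ieb lgil crtpy
Hunk 7: at line 5 remove [tsmt,ieb,lgil] add [tkcb,elix,gzbt] -> 9 lines: qcdpi sad xovc fzirm rjpha tkcb elix gzbt crtpy

Answer: qcdpi
sad
xovc
fzirm
rjpha
tkcb
elix
gzbt
crtpy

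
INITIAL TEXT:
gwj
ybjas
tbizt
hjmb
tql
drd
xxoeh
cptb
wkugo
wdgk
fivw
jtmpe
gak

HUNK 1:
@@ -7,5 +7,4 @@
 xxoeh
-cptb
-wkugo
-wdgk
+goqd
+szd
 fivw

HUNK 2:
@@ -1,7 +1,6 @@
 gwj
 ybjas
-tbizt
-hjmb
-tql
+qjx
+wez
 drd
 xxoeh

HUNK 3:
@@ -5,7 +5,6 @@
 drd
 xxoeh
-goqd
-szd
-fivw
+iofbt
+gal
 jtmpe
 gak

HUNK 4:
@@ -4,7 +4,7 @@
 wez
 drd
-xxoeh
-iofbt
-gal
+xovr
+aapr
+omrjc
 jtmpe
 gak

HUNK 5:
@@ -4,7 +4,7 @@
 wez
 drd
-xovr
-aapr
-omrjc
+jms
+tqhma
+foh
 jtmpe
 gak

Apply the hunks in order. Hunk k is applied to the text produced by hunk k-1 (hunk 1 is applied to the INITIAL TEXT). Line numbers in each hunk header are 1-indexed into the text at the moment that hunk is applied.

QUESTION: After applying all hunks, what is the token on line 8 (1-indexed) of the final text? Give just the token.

Hunk 1: at line 7 remove [cptb,wkugo,wdgk] add [goqd,szd] -> 12 lines: gwj ybjas tbizt hjmb tql drd xxoeh goqd szd fivw jtmpe gak
Hunk 2: at line 1 remove [tbizt,hjmb,tql] add [qjx,wez] -> 11 lines: gwj ybjas qjx wez drd xxoeh goqd szd fivw jtmpe gak
Hunk 3: at line 5 remove [goqd,szd,fivw] add [iofbt,gal] -> 10 lines: gwj ybjas qjx wez drd xxoeh iofbt gal jtmpe gak
Hunk 4: at line 4 remove [xxoeh,iofbt,gal] add [xovr,aapr,omrjc] -> 10 lines: gwj ybjas qjx wez drd xovr aapr omrjc jtmpe gak
Hunk 5: at line 4 remove [xovr,aapr,omrjc] add [jms,tqhma,foh] -> 10 lines: gwj ybjas qjx wez drd jms tqhma foh jtmpe gak
Final line 8: foh

Answer: foh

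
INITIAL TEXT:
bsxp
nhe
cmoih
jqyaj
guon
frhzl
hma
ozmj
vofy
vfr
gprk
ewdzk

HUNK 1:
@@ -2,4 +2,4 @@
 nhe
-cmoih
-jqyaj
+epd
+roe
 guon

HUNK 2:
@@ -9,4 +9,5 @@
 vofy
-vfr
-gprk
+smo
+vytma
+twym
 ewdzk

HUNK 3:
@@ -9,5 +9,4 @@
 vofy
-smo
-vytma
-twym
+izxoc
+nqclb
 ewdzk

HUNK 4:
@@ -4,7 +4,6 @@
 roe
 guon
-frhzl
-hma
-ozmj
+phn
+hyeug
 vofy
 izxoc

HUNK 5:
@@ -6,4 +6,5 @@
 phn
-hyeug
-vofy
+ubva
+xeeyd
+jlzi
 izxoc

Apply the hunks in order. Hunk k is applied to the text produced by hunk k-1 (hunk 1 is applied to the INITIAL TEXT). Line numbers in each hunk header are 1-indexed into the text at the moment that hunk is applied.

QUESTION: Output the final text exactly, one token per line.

Hunk 1: at line 2 remove [cmoih,jqyaj] add [epd,roe] -> 12 lines: bsxp nhe epd roe guon frhzl hma ozmj vofy vfr gprk ewdzk
Hunk 2: at line 9 remove [vfr,gprk] add [smo,vytma,twym] -> 13 lines: bsxp nhe epd roe guon frhzl hma ozmj vofy smo vytma twym ewdzk
Hunk 3: at line 9 remove [smo,vytma,twym] add [izxoc,nqclb] -> 12 lines: bsxp nhe epd roe guon frhzl hma ozmj vofy izxoc nqclb ewdzk
Hunk 4: at line 4 remove [frhzl,hma,ozmj] add [phn,hyeug] -> 11 lines: bsxp nhe epd roe guon phn hyeug vofy izxoc nqclb ewdzk
Hunk 5: at line 6 remove [hyeug,vofy] add [ubva,xeeyd,jlzi] -> 12 lines: bsxp nhe epd roe guon phn ubva xeeyd jlzi izxoc nqclb ewdzk

Answer: bsxp
nhe
epd
roe
guon
phn
ubva
xeeyd
jlzi
izxoc
nqclb
ewdzk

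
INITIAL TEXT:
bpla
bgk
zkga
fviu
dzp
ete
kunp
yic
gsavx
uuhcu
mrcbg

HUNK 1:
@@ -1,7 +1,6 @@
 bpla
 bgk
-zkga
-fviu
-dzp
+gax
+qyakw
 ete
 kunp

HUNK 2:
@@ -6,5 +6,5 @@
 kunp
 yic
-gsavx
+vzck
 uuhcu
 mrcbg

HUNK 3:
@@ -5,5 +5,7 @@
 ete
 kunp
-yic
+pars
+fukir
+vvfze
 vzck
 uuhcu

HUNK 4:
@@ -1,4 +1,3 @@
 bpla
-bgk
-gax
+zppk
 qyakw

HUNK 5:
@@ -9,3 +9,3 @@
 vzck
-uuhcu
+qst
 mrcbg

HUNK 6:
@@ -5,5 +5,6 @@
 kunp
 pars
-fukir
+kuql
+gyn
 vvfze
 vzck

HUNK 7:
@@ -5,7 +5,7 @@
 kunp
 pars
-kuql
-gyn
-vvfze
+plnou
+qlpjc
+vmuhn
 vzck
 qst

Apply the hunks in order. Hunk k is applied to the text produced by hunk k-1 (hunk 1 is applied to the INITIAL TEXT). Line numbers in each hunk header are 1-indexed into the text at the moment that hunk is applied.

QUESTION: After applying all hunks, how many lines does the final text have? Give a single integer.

Answer: 12

Derivation:
Hunk 1: at line 1 remove [zkga,fviu,dzp] add [gax,qyakw] -> 10 lines: bpla bgk gax qyakw ete kunp yic gsavx uuhcu mrcbg
Hunk 2: at line 6 remove [gsavx] add [vzck] -> 10 lines: bpla bgk gax qyakw ete kunp yic vzck uuhcu mrcbg
Hunk 3: at line 5 remove [yic] add [pars,fukir,vvfze] -> 12 lines: bpla bgk gax qyakw ete kunp pars fukir vvfze vzck uuhcu mrcbg
Hunk 4: at line 1 remove [bgk,gax] add [zppk] -> 11 lines: bpla zppk qyakw ete kunp pars fukir vvfze vzck uuhcu mrcbg
Hunk 5: at line 9 remove [uuhcu] add [qst] -> 11 lines: bpla zppk qyakw ete kunp pars fukir vvfze vzck qst mrcbg
Hunk 6: at line 5 remove [fukir] add [kuql,gyn] -> 12 lines: bpla zppk qyakw ete kunp pars kuql gyn vvfze vzck qst mrcbg
Hunk 7: at line 5 remove [kuql,gyn,vvfze] add [plnou,qlpjc,vmuhn] -> 12 lines: bpla zppk qyakw ete kunp pars plnou qlpjc vmuhn vzck qst mrcbg
Final line count: 12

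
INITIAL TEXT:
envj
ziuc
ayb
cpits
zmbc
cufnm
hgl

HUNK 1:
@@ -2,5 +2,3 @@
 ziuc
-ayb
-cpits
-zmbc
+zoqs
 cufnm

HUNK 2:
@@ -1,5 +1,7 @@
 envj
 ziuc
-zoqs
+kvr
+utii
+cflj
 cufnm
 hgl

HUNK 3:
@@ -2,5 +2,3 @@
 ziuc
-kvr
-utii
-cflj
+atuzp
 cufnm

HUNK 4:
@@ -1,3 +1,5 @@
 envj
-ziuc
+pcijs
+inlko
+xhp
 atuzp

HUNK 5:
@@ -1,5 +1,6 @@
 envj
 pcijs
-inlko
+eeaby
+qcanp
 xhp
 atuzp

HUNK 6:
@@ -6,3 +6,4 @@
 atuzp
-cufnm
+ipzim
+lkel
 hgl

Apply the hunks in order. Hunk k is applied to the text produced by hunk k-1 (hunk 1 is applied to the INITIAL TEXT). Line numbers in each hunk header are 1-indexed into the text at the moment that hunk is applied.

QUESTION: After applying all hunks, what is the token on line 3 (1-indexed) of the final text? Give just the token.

Hunk 1: at line 2 remove [ayb,cpits,zmbc] add [zoqs] -> 5 lines: envj ziuc zoqs cufnm hgl
Hunk 2: at line 1 remove [zoqs] add [kvr,utii,cflj] -> 7 lines: envj ziuc kvr utii cflj cufnm hgl
Hunk 3: at line 2 remove [kvr,utii,cflj] add [atuzp] -> 5 lines: envj ziuc atuzp cufnm hgl
Hunk 4: at line 1 remove [ziuc] add [pcijs,inlko,xhp] -> 7 lines: envj pcijs inlko xhp atuzp cufnm hgl
Hunk 5: at line 1 remove [inlko] add [eeaby,qcanp] -> 8 lines: envj pcijs eeaby qcanp xhp atuzp cufnm hgl
Hunk 6: at line 6 remove [cufnm] add [ipzim,lkel] -> 9 lines: envj pcijs eeaby qcanp xhp atuzp ipzim lkel hgl
Final line 3: eeaby

Answer: eeaby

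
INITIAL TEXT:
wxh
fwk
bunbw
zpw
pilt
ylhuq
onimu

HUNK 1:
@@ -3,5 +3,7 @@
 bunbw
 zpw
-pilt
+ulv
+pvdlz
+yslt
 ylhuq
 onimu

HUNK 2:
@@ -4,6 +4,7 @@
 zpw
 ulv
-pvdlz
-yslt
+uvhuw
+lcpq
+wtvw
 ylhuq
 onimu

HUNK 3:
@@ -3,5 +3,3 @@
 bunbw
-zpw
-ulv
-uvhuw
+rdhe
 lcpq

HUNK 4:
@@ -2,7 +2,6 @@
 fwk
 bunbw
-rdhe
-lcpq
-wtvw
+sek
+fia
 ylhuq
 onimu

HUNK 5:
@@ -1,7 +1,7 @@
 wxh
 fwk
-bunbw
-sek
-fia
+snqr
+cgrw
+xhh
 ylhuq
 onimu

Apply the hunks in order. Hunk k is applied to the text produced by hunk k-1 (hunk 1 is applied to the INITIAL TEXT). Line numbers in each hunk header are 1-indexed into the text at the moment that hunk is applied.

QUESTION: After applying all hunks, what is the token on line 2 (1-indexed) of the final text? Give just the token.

Answer: fwk

Derivation:
Hunk 1: at line 3 remove [pilt] add [ulv,pvdlz,yslt] -> 9 lines: wxh fwk bunbw zpw ulv pvdlz yslt ylhuq onimu
Hunk 2: at line 4 remove [pvdlz,yslt] add [uvhuw,lcpq,wtvw] -> 10 lines: wxh fwk bunbw zpw ulv uvhuw lcpq wtvw ylhuq onimu
Hunk 3: at line 3 remove [zpw,ulv,uvhuw] add [rdhe] -> 8 lines: wxh fwk bunbw rdhe lcpq wtvw ylhuq onimu
Hunk 4: at line 2 remove [rdhe,lcpq,wtvw] add [sek,fia] -> 7 lines: wxh fwk bunbw sek fia ylhuq onimu
Hunk 5: at line 1 remove [bunbw,sek,fia] add [snqr,cgrw,xhh] -> 7 lines: wxh fwk snqr cgrw xhh ylhuq onimu
Final line 2: fwk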